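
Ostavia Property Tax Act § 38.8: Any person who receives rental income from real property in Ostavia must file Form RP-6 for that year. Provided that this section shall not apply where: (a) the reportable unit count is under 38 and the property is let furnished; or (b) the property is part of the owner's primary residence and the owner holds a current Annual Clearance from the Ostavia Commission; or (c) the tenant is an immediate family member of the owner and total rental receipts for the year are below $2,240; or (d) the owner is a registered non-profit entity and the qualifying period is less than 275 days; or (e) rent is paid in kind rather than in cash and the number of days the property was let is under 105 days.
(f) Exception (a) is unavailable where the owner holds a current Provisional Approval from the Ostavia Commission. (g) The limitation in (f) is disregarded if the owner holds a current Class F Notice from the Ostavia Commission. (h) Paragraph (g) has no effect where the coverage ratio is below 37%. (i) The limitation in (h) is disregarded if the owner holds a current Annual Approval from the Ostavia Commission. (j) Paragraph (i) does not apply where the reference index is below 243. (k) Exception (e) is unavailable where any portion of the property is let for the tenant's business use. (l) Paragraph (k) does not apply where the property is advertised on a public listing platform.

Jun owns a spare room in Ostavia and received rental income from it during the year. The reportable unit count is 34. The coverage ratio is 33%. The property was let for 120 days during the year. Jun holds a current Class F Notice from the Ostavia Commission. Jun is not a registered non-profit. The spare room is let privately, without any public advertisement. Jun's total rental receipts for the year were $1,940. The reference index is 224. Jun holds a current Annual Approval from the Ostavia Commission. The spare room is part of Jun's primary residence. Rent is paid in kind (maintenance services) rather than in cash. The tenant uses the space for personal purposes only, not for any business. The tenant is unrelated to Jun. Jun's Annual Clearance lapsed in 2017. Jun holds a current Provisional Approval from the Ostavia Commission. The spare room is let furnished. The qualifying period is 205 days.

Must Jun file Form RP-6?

Yes — Jun must file Form RP-6.

Exception (a) is satisfied on its face — the reportable unit count is 34, under the 38 limit; the property is let furnished. But applying paragraphs (f)–(j): (f) is triggered — a current Provisional Approval is held. (g) would limit (f) — a current Class F Notice is held — but (h) sets (g) aside: (h) operates against (g): the coverage ratio is 33%, below the 37% limit. (i) applies (a current Annual Approval is held), but yields to (j): (j) applies — the reference index is 224, below the 243 limit. Exception (a) does not apply.
Exception (b) does not apply: there is no Annual Clearance in force.
Exception (c) fails — the tenant is unrelated to the owner.
Exception (d) requires that the owner is a registered non-profit entity; but Jun is not a registered non-profit, so (d) is unavailable.
Exception (e) fails — the number of days the property was let is 120 days, not under 105 days.
No exception is made out. Jun falls within the general rule.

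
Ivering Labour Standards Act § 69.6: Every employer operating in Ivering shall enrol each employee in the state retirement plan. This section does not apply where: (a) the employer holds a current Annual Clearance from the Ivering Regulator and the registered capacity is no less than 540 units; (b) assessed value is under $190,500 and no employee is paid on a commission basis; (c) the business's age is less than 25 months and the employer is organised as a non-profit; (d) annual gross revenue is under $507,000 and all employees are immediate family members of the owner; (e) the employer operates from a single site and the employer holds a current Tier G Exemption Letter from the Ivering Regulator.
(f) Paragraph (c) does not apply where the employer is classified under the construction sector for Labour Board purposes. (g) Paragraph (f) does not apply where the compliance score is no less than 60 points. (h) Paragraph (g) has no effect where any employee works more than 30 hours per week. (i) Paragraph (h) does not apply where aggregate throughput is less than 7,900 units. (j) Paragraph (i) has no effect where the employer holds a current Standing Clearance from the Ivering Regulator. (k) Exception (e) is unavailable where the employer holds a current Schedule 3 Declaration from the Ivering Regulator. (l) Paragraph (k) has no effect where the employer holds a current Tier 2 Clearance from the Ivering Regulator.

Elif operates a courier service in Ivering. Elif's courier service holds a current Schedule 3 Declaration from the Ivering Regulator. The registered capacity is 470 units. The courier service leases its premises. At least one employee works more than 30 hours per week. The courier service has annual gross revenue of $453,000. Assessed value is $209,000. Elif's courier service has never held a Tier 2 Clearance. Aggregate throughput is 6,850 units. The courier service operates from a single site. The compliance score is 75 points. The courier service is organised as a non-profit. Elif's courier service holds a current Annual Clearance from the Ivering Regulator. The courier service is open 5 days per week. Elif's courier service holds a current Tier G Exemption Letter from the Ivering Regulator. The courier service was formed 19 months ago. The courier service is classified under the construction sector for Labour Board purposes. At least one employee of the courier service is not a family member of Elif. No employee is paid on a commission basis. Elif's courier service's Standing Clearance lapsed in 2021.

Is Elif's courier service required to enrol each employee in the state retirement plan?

No — exception (c) applies; Elif's courier service is not required to enrol each employee in the state retirement plan.

Exception (a) does not apply: the registered capacity is 470 units, short of 540 units.
Exception (b) requires that assessed value is under $190,500; but assessed value is $209,000, not under $190,500, so (b) is unavailable.
All of (c)'s requirements are met (the business's age is 19 months, less than the 25 months limit; the employer is a non-profit). Applying paragraphs (f)–(j): (f) would limit (c) — the courier service is classified under the construction sector — but (g) sets (f) aside: (g) is engaged — the compliance score is 75 points, meeting the 60 points threshold. (h) would limit (g) — at least one employee exceeds 30 hours/week — but (i) sets (h) aside: (i) is triggered — aggregate throughput is 6,850 units, less than the 7,900 units limit. (j), which would lift (i), does not operate here — there is no Standing Clearance in force. So (c) applies.
Exception (d) requires that all employees are immediate family members of the owner; but at least one employee is not a family member, so (d) is unavailable.
Exception (e) is satisfied on its face — the employer operates from a single site; a current Tier G Exemption Letter is held. Turning to paragraphs (k)–(l): (k) applies — a current Schedule 3 Declaration is held. (l), which would lift (k), is not triggered — there is no Tier 2 Clearance in force. Exception (e) does not apply.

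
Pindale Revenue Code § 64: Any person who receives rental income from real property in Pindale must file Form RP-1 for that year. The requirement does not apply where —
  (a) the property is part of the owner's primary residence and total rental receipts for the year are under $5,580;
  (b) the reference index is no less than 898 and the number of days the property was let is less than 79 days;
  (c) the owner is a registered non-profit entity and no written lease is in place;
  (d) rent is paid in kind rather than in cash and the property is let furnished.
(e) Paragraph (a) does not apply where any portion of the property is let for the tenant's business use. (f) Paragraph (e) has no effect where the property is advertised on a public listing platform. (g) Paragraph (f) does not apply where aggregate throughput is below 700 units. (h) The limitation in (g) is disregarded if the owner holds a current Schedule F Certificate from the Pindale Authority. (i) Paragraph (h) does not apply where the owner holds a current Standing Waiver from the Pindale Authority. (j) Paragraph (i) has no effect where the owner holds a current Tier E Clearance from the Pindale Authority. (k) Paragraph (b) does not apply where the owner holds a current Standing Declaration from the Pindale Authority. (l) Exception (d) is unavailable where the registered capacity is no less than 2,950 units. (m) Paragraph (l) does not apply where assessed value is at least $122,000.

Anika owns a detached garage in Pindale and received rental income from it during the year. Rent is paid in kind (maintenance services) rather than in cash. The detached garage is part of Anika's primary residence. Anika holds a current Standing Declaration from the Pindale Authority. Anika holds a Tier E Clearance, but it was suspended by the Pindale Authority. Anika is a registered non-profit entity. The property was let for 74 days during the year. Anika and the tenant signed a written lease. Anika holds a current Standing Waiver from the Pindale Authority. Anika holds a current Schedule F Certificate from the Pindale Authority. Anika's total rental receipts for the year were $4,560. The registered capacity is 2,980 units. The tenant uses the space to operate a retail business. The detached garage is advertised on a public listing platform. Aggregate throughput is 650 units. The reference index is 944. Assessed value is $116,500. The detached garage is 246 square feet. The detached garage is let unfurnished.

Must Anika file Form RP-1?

All of (a)'s requirements are met (the detached garage is part of the primary residence; total rental receipts for the year are $4,560, under the $5,580 limit). Turning to paragraphs (e)–(j): (e) applies — the space is let for business use. (f) applies (the property is publicly advertised), but is displaced by (g): (g) is triggered — aggregate throughput is 650 units, below the 700 units limit. (h) would limit (g) — a current Schedule F Certificate is held — but (i) sets (h) aside: (i) operates — a current Standing Waiver is held. (j) is not engaged (the Tier E Clearance is not current), so (i) stands. (a) is therefore removed.
All of (b)'s requirements are met (the reference index is 944, meeting the 898 threshold; the number of days the property was let is 74 days, less than the 79 days limit). But: (k) operates against (b): a current Standing Declaration is held. (b) is therefore removed.
Exception (c) requires that no written lease is in place; but a written lease is in place, so (c) is unavailable.
Exception (d) does not apply: the property is let unfurnished.
None of the exceptions is available; § 64 applies in full.

Yes — Anika must file Form RP-1.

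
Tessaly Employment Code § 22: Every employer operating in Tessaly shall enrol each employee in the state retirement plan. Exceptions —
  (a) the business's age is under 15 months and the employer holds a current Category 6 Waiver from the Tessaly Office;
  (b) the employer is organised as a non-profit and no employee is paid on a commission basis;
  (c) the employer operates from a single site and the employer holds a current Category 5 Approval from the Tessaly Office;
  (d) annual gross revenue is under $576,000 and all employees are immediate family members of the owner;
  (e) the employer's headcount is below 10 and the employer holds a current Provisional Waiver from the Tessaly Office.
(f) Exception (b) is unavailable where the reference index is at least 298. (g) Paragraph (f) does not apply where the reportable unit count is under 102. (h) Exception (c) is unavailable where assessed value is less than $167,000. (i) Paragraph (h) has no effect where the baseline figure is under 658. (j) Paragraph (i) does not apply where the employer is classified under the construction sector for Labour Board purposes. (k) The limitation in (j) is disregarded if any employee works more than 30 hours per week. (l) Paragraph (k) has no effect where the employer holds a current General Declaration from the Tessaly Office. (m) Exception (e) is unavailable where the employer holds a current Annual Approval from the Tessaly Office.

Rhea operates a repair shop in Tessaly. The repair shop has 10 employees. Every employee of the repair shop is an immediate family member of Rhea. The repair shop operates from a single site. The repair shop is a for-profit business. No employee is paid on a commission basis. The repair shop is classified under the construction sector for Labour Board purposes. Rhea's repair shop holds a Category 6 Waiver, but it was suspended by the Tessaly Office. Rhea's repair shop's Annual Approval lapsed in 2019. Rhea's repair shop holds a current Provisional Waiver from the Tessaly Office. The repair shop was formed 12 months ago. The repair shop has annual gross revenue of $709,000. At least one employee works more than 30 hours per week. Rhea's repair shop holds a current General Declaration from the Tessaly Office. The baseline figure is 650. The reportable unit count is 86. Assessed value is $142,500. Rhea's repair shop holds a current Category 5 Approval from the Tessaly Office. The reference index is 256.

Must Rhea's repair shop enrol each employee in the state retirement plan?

Exception (a) does not apply: no current Category 6 Waiver is held.
Exception (b) fails — the employer is for-profit.
Exception (c): the employer operates from a single site; a current Category 5 Approval is held — every condition holds. However, paragraphs (h)–(l) must be considered: (h) is engaged — assessed value is $142,500, less than the $167,000 limit. (i) would limit (h) — the baseline figure is 650, under the 658 limit — but (j) sets (i) aside: (j) is engaged — the repair shop is classified under the construction sector. (k) operates (at least one employee exceeds 30 hours/week), but is set aside by (l): (l) is triggered — a current General Declaration is held. Exception (c) does not apply.
Exception (d) fails — annual gross revenue is $709,000, not under $576,000.
Exception (e) fails — the employer's headcount is 10, not below 10.
Every exception is unavailable, so the rule governs.

Yes — Rhea's repair shop must enrol each employee in the state retirement plan.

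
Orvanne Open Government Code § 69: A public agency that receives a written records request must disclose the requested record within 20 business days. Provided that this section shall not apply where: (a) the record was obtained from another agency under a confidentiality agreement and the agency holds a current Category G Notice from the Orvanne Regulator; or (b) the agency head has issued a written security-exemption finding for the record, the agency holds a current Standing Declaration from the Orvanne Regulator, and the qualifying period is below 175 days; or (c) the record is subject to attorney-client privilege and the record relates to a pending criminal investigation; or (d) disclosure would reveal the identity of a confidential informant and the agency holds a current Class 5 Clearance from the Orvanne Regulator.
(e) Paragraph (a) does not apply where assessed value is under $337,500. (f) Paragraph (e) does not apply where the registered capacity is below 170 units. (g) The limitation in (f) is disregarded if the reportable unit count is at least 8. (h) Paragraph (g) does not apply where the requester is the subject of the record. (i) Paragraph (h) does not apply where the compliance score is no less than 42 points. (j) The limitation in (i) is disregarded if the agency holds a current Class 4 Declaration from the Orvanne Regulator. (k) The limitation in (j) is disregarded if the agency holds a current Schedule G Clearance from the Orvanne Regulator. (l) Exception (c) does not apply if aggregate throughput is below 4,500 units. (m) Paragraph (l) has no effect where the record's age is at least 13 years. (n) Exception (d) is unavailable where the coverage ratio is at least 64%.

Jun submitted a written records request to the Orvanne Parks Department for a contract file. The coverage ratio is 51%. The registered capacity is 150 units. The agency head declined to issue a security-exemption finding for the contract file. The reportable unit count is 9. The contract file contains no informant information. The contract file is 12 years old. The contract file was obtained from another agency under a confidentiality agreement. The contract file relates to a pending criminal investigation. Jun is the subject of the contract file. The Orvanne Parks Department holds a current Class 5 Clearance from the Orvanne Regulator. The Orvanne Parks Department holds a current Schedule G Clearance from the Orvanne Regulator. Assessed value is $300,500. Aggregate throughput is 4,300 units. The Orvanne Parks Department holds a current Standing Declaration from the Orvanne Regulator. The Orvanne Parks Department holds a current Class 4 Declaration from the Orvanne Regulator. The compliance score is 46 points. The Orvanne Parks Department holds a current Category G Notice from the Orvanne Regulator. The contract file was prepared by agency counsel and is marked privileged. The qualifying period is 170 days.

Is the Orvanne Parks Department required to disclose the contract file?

Exception (a)'s conditions are all satisfied: the contract file was obtained under a confidentiality agreement; a current Category G Notice is held. However, paragraphs (e)–(k) must be considered: (e) operates — assessed value is $300,500, under the $337,500 limit. (f) would limit (e) — the registered capacity is 150 units, below the 170 units limit — but (g) sets (f) aside: (g) is triggered — the reportable unit count is 9, meeting the 8 threshold. (h) applies (Jun is the subject of the contract file), but is set aside by (i): (i) operates against (h): the compliance score is 46 points, meeting the 42 points threshold. (j) would limit (i) — a current Class 4 Declaration is held — but (k) sets (j) aside: (k) applies — a current Schedule G Clearance is held. So (a) is unavailable.
Exception (b) fails — the agency head declined to issue a security-exemption finding.
Exception (c): the contract file is privileged; the contract file relates to a pending investigation — every condition holds. However, paragraphs (l)–(m) must be considered: (l) operates — aggregate throughput is 4,300 units, below the 4,500 units limit. (m), which would lift (l), does not operate here — the record's age is 12 years, short of 13 years. (c) is therefore removed.
Exception (d) does not apply: the contract file contains no informant information.
No exception is made out. the Orvanne Parks Department falls within the general rule.

Yes — the Orvanne Parks Department must disclose the contract file.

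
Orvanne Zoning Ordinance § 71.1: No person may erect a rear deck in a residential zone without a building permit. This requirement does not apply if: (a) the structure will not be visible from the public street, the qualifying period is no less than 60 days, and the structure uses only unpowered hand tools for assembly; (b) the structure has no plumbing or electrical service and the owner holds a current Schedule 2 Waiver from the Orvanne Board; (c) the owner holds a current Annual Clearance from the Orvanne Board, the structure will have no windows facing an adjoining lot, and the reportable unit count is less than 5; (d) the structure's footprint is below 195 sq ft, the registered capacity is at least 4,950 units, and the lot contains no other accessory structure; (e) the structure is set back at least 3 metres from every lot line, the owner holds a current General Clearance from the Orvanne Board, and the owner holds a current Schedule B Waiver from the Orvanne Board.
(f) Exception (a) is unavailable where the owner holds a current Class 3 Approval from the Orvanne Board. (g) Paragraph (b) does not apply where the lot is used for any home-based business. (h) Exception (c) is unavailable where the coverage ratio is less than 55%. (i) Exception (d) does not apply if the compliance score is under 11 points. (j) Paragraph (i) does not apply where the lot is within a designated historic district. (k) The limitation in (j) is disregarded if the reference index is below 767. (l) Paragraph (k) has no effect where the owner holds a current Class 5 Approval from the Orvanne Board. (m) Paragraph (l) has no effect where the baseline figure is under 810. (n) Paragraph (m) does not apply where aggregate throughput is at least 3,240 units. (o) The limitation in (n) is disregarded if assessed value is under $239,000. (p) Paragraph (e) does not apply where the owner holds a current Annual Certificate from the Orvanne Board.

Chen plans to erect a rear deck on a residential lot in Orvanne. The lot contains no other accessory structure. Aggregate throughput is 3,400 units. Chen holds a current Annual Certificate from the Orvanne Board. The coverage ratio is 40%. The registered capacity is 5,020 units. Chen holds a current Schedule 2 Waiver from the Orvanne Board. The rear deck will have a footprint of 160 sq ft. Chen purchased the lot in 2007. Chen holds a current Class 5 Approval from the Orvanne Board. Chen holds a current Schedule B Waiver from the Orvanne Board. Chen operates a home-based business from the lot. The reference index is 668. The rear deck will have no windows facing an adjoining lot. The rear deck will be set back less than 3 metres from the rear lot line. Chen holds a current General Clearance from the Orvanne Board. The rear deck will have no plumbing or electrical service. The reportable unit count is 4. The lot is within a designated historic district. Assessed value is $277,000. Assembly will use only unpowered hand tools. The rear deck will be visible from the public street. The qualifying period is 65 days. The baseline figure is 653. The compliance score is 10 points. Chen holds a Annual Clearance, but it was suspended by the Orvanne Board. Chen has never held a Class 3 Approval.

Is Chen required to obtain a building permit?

Exception (a) fails — the structure will be visible from the street.
All of (b)'s requirements are met (there is no plumbing or electrical service; a current Schedule 2 Waiver is held). But: (g) operates against (b): a home-based business operates on the lot. So (b) is unavailable.
Exception (c) does not apply: no current Annual Clearance is held.
Exception (d): the structure's footprint is 160 sq ft, below the 195 sq ft limit; the registered capacity is 5,020 units, meeting the 4,950 units threshold; the lot has no other accessory structure — every condition holds. Under paragraphs (i)–(o): (i) would limit (d) — the compliance score is 10 points, under the 11 points limit — but (j) sets (i) aside: (j) applies — the lot is in a historic district. (k) would limit (j) — the reference index is 668, below the 767 limit — but (l) sets (k) aside: (l) is engaged — a current Class 5 Approval is held. (m) would limit (l) — the baseline figure is 653, under the 810 limit — but (n) sets (m) aside: (n) operates against (m): aggregate throughput is 3,400 units, meeting the 3,240 units threshold. (o), which would lift (n), does not operate here — assessed value is $277,000, not under $239,000. So (d) applies.
Exception (e) does not apply: the rear setback is under 3 m.

No — exception (d) applies; Chen does not need a building permit.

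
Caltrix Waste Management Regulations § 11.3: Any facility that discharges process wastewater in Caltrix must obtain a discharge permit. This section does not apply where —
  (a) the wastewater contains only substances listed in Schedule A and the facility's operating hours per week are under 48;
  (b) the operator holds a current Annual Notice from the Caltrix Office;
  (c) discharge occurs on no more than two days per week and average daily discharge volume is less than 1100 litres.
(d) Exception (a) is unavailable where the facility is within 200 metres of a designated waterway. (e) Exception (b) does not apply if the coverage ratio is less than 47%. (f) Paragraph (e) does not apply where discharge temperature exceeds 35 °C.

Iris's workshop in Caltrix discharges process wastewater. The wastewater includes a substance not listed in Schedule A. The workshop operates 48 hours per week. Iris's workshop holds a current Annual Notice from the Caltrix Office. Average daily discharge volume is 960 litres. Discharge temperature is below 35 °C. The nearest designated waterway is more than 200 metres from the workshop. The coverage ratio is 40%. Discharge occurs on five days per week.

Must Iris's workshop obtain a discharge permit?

Exception (a) does not apply: the wastewater includes a non-Schedule-A substance.
Exception (b)'s conditions are all satisfied: a current Annual Notice is held. But applying paragraphs (e)–(f): (e) operates against (b): the coverage ratio is 40%, less than the 47% limit. (f), which would lift (e), does not operate here — discharge temperature is below 35 °C. So (b) is unavailable.
Exception (c) does not apply: discharge occurs on five days per week.
No exception applies. The general rule governs.

Yes — Iris's workshop must obtain a discharge permit.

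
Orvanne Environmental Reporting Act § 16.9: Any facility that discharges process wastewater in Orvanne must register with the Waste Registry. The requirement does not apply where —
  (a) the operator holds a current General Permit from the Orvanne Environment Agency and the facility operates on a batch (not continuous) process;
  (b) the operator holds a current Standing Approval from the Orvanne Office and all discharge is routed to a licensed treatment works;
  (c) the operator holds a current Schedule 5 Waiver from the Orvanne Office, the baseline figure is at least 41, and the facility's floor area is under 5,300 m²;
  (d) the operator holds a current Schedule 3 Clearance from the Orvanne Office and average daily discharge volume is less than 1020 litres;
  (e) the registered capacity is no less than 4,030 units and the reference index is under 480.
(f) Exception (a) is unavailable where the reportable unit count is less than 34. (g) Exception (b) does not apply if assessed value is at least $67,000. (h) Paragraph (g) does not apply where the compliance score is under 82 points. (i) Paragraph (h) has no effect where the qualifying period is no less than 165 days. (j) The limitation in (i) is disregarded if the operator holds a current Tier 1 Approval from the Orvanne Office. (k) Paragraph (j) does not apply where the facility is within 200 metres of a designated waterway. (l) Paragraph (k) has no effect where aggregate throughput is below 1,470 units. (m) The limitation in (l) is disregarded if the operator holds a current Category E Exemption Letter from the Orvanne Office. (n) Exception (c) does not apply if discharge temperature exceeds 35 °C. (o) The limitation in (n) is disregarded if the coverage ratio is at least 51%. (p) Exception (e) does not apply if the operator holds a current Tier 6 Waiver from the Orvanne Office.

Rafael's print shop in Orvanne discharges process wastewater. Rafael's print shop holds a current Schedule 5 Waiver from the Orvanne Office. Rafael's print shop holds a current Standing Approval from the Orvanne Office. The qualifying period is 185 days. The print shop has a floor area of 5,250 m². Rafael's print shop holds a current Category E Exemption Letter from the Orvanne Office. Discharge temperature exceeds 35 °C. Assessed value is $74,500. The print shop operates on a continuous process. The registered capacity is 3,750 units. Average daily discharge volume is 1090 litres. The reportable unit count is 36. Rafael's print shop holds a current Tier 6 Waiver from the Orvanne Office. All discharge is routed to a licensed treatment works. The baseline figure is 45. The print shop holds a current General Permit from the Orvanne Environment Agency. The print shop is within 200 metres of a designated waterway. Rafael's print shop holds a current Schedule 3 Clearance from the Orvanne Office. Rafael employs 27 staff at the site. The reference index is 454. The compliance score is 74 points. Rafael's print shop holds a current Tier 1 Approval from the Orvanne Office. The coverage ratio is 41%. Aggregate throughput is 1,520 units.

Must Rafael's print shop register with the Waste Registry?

Exception (a) fails — the facility operates on a continuous process.
Exception (b) is satisfied on its face — a current Standing Approval is held; discharge is routed to a licensed treatment works. However, paragraphs (g)–(m) must be considered: (g) applies — assessed value is $74,500, meeting the $67,000 threshold. (h) is engaged (the compliance score is 74 points, under the 82 points limit), but is displaced by (i): (i) is engaged — the qualifying period is 185 days, meeting the 165 days threshold. (j) is triggered (a current Tier 1 Approval is held), but is overridden by (k): (k) operates against (j): the print shop is within 200 m of a designated waterway. (l), which would lift (k), does not operate here — aggregate throughput is 1,520 units, not below 1,470 units. Exception (b) does not apply.
Exception (c) is satisfied on its face — a current Schedule 5 Waiver is held; the baseline figure is 45, meeting the 41 threshold; the facility's floor area is 5,250 m², under the 5,300 m² limit. Turning to paragraphs (n)–(o): (n) operates against (c): discharge temperature exceeds 35 °C. (o) is inapplicable (the coverage ratio is 41%, short of 51%), so (n) stands. (c) is therefore removed.
Exception (d) does not apply: average daily discharge volume is 1090 litres, not less than 1020 litres.
Exception (e) fails — the registered capacity is 3,750 units, short of 4,030 units.
No exception applies. The general rule governs.

Yes — Rafael's print shop must register with the Waste Registry.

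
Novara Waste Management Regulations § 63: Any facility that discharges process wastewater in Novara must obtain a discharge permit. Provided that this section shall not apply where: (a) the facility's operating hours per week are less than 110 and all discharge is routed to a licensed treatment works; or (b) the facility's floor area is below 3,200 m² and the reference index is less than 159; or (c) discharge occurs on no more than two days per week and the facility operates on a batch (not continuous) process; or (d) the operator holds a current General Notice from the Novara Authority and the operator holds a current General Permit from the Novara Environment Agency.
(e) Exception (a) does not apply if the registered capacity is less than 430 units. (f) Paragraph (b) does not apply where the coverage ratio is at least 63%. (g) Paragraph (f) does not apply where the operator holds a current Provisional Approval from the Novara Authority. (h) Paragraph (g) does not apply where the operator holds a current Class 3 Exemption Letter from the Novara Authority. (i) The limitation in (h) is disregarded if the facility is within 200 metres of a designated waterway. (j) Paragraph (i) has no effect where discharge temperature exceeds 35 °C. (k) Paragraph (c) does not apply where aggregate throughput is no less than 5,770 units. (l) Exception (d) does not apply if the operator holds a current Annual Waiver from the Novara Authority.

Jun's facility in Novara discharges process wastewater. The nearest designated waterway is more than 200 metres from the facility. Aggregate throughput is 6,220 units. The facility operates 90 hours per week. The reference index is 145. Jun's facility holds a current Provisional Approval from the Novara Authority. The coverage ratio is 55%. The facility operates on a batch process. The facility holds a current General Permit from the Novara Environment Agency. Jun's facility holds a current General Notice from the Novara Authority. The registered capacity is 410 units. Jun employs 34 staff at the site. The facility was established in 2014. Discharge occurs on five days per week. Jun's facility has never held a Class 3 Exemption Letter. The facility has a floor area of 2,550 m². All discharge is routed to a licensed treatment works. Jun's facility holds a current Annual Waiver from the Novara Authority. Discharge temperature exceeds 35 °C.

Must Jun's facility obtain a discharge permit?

All of (a)'s requirements are met (the facility's operating hours per week are 90, less than the 110 limit; discharge is routed to a licensed treatment works). Turning to paragraph (e): (e) operates — the registered capacity is 410 units, less than the 430 units limit. So (a) is unavailable.
Exception (b)'s conditions are all satisfied: the facility's floor area is 2,550 m², below the 3,200 m² limit; the reference index is 145, less than the 159 limit. Under paragraphs (f)–(j): (f), which would limit (b), is inapplicable: the coverage ratio is 55%, short of 63%. (b) remains available.
Exception (c) fails — discharge occurs on five days per week.
Exception (d): a current General Notice is held; a current General Permit is held — every condition holds. However, paragraph (l) must be considered: (l) applies — a current Annual Waiver is held. (d) is therefore removed.

No — exception (b) applies; Jun's facility is not required to obtain a discharge permit.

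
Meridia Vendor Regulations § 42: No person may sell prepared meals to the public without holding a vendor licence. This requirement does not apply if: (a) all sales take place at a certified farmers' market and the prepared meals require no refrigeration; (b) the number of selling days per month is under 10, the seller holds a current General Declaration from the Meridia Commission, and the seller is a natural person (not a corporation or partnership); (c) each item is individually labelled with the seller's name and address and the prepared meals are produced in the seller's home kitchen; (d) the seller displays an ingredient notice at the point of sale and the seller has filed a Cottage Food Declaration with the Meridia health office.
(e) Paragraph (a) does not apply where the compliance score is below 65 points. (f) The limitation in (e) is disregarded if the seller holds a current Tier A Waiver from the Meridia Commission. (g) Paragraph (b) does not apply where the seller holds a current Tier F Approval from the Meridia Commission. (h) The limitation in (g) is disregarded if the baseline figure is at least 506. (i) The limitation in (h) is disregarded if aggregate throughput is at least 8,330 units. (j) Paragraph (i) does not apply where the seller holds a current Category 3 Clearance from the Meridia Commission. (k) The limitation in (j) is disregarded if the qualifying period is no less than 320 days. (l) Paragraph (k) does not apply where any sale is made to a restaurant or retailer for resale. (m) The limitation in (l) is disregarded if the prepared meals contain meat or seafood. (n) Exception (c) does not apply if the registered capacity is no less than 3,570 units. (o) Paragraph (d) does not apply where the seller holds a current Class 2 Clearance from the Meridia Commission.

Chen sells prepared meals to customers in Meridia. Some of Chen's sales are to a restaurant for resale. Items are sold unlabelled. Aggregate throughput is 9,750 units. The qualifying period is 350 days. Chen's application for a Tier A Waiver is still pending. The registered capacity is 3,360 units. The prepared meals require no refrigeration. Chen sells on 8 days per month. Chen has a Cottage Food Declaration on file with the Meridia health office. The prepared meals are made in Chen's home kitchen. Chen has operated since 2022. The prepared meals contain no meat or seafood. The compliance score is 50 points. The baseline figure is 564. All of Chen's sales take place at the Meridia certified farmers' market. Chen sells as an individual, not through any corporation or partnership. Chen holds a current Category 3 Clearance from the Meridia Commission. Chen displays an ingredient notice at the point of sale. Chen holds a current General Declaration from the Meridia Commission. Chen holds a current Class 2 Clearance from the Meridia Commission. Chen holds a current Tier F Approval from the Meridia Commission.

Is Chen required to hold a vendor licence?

No — exception (b) applies; Chen is not required to hold a vendor licence.

Exception (a): all sales are at a certified farmers' market; the prepared meals are shelf-stable — every condition holds. But: (e) operates against (a): the compliance score is 50 points, below the 65 points limit. (f) is inapplicable (there is no Tier A Waiver in force), so (e) stands. Exception (a) does not apply.
Exception (b) is satisfied on its face — the number of selling days per month is 8, under the 10 limit; a current General Declaration is held; the seller is a natural person. Under paragraphs (g)–(m): (g) operates (a current Tier F Approval is held), but yields to (h): (h) applies — the baseline figure is 564, meeting the 506 threshold. (i) would limit (h) — aggregate throughput is 9,750 units, meeting the 8,330 units threshold — but (j) sets (i) aside: (j) is engaged — a current Category 3 Clearance is held. (k) is triggered (the qualifying period is 350 days, meeting the 320 days threshold), but is overridden by (l): (l) operates against (k): some sales are to a restaurant for resale. (m), which would lift (l), is not engaged — the prepared meals contain no meat or seafood. Exception (b) stands.
Exception (c) requires that each item is individually labelled with the seller's name and address; but items are sold unlabelled, so (c) is unavailable.
Exception (d) is satisfied on its face — an ingredient notice is displayed; a Cottage Food Declaration is on file. But applying paragraph (o): (o) operates against (d): a current Class 2 Clearance is held. So (d) is unavailable.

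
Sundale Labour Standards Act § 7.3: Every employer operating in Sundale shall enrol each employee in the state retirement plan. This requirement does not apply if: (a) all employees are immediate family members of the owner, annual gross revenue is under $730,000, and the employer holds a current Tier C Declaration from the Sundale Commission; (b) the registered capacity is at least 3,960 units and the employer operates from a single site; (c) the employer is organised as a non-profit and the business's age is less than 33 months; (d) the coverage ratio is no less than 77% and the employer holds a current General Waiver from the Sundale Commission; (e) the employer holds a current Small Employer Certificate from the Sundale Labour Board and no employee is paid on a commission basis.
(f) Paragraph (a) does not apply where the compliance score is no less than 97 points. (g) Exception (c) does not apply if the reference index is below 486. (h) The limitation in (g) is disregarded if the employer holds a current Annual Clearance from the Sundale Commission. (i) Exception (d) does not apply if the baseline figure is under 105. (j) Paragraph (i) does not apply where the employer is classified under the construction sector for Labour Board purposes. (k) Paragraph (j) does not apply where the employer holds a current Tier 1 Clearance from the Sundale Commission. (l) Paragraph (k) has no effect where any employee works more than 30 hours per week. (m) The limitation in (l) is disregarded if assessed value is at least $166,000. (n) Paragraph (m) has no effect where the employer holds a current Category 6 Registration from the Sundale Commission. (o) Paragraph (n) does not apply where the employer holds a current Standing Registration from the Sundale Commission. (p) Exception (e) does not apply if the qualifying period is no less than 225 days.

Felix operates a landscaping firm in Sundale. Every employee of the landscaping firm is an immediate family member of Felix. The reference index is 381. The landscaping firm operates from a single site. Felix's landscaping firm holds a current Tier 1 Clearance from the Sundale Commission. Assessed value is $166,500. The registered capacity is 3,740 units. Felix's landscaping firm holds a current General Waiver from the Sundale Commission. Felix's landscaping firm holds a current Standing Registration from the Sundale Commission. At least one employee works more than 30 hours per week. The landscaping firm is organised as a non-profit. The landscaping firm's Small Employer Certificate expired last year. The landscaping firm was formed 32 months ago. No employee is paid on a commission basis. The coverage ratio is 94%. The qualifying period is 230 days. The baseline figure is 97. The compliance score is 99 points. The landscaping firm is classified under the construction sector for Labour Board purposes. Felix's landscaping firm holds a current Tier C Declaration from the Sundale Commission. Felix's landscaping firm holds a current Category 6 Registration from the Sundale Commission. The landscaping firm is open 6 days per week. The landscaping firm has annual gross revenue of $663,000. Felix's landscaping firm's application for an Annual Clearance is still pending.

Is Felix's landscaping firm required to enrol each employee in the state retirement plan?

All of (a)'s requirements are met (every employee is an immediate family member; annual gross revenue is $663,000, under the $730,000 limit; a current Tier C Declaration is held). But applying paragraph (f): (f) operates against (a): the compliance score is 99 points, meeting the 97 points threshold. (a) is therefore removed.
Exception (b) fails — the registered capacity is 3,740 units, short of 3,960 units.
Exception (c): the employer is a non-profit; the business's age is 32 months, less than the 33 months limit — every condition holds. However, paragraphs (g)–(h) must be considered: (g) operates against (c): the reference index is 381, below the 486 limit. (h), which would lift (g), is not engaged — there is no Annual Clearance in force. Exception (c) does not apply.
Exception (d)'s conditions are all satisfied: the coverage ratio is 94%, meeting the 77% threshold; a current General Waiver is held. Turning to paragraphs (i)–(o): (i) operates against (d): the baseline figure is 97, under the 105 limit. (j) would limit (i) — the landscaping firm is classified under the construction sector — but (k) sets (j) aside: (k) is triggered — a current Tier 1 Clearance is held. (l) would limit (k) — at least one employee exceeds 30 hours/week — but (m) sets (l) aside: (m) is engaged — assessed value is $166,500, meeting the $166,000 threshold. (n) is triggered (a current Category 6 Registration is held), but is overridden by (o): (o) operates against (n): a current Standing Registration is held. Exception (d) does not apply.
Exception (e) requires that the employer holds a current Small Employer Certificate from the Sundale Labour Board; but the Small Employer Certificate has expired, so (e) is unavailable.
None of the exceptions is available; § 7.3 applies in full.

Yes — Felix's landscaping firm must enrol each employee in the state retirement plan.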